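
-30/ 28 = -15/ 14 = -1.07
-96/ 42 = -2.29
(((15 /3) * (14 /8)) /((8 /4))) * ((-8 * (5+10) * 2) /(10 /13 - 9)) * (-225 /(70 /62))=-2720250 /107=-25422.90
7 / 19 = 0.37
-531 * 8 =-4248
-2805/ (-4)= 2805/ 4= 701.25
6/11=0.55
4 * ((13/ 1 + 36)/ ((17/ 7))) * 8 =10976/ 17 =645.65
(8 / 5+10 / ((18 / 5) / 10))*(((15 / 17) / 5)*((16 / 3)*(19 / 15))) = 401888 / 11475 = 35.02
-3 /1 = -3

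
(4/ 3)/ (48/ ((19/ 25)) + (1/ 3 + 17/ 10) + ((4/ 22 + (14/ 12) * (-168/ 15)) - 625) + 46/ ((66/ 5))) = -0.00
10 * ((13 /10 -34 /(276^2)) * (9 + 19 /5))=3959792 /23805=166.34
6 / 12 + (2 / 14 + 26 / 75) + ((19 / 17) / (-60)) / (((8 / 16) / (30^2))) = -580837 / 17850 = -32.54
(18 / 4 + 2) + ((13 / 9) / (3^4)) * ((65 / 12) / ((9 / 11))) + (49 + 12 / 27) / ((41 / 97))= 123.60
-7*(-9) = 63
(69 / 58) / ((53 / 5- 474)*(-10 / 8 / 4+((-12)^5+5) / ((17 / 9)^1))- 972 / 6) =46920 / 2407597618109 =0.00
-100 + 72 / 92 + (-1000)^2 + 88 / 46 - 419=22988125 / 23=999483.70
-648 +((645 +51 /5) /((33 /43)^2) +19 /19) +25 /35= 1974232 /4235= 466.17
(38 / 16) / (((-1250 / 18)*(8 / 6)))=-513 / 20000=-0.03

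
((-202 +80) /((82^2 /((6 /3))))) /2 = -61 /3362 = -0.02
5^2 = 25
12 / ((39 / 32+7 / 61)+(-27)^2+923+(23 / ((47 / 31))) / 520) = 71560320 / 9859596857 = 0.01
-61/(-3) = 61/3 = 20.33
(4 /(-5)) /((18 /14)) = -28 /45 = -0.62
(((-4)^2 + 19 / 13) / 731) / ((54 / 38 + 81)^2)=81947 / 23304739068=0.00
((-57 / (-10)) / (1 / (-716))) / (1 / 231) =-4713786 / 5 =-942757.20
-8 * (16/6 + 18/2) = -280/3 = -93.33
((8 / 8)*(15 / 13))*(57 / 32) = 855 / 416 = 2.06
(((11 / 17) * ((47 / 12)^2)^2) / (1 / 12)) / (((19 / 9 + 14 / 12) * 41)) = 13.60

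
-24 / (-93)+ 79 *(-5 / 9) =-12173 / 279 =-43.63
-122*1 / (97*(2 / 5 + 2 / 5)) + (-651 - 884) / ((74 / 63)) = -4695835 / 3589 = -1308.40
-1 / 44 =-0.02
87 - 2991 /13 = -1860 /13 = -143.08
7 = 7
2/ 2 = 1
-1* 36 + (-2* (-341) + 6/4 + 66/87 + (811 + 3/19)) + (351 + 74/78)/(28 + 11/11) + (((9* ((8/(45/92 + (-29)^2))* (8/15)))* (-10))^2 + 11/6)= 63262382803313288/42930666100907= 1473.59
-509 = -509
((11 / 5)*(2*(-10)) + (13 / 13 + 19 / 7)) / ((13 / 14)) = -564 / 13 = -43.38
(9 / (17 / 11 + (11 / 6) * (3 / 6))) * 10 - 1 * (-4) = 2636 / 65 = 40.55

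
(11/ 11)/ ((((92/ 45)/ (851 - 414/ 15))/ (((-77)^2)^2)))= 56631549051/ 4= 14157887262.75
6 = 6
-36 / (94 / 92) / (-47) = 1656 / 2209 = 0.75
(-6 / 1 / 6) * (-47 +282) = -235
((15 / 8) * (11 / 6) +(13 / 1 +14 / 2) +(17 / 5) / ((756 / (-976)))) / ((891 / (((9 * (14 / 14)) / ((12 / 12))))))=288007 / 1496880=0.19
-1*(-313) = 313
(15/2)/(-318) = -5/212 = -0.02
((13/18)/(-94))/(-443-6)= 13/759708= 0.00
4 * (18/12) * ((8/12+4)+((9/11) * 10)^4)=394069948/14641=26915.51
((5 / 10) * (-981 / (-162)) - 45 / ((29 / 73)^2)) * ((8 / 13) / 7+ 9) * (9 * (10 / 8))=-35318320985 / 1224496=-28843.15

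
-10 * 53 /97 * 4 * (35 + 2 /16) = -74465 /97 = -767.68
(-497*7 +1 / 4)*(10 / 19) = -69575 / 38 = -1830.92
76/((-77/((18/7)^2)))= -24624/3773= -6.53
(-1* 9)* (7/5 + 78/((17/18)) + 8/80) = -25731/34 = -756.79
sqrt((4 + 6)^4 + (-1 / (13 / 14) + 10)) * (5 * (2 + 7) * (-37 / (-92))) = 1665 * sqrt(422877) / 598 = 1810.59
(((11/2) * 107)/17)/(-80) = -1177/2720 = -0.43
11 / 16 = 0.69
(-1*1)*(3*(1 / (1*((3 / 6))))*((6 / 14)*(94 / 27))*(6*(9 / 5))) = -3384 / 35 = -96.69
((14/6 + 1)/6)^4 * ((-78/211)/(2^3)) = -8125/1845828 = -0.00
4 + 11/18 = 83/18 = 4.61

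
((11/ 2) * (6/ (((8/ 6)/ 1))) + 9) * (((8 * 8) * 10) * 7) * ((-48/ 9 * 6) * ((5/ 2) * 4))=-48384000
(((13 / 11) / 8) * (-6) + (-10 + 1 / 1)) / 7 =-435 / 308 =-1.41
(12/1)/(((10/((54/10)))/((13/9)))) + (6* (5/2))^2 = 5859/25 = 234.36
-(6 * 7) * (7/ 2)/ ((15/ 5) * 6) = -49/ 6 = -8.17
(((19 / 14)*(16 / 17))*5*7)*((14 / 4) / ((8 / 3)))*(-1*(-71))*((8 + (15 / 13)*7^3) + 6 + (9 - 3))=765591225 / 442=1732106.84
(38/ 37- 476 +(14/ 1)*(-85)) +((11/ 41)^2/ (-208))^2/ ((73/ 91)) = -42291249514583917/ 25400562174208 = -1664.97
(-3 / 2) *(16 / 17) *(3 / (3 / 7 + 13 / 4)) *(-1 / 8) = 252 / 1751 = 0.14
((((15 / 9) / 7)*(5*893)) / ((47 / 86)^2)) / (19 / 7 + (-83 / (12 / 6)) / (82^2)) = 1314.34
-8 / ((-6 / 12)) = 16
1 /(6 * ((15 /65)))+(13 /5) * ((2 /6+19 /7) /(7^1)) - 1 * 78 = -335803 /4410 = -76.15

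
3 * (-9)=-27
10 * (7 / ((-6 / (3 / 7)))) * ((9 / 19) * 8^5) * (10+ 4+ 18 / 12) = -1202930.53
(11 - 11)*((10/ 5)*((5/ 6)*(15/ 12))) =0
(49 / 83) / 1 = 49 / 83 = 0.59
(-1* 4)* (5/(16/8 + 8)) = -2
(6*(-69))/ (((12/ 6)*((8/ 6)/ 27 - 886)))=16767/ 71762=0.23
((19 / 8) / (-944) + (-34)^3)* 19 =-5639652713 / 7552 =-746776.05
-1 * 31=-31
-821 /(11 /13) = -10673 /11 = -970.27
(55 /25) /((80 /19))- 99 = -39391 /400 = -98.48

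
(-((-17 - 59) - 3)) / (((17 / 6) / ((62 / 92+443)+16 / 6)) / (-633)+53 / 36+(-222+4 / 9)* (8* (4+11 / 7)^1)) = -258735217860 / 32337236505689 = -0.01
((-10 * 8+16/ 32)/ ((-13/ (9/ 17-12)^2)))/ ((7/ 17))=465075/ 238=1954.10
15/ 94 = 0.16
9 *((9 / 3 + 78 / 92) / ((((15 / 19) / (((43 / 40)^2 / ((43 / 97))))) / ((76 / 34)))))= 799543161 / 3128000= 255.61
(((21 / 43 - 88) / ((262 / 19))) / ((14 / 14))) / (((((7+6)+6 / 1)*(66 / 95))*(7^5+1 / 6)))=-357485 / 12497069618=-0.00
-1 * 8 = -8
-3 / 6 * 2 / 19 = -1 / 19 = -0.05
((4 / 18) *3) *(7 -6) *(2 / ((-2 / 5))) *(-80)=266.67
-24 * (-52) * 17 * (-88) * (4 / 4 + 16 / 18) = -10579712 / 3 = -3526570.67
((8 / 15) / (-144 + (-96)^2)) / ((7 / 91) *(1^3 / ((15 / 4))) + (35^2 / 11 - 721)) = -143 / 1482847884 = -0.00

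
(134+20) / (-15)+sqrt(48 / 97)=-9.56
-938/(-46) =469/23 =20.39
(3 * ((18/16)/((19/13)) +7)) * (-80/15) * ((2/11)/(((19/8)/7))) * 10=-2645440/3971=-666.19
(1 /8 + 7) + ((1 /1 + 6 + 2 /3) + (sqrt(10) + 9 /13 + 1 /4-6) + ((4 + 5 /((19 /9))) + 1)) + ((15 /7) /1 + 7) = sqrt(10) + 1089073 /41496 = 29.41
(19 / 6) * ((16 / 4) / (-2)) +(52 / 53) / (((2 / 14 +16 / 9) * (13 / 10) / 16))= -887 / 19239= -0.05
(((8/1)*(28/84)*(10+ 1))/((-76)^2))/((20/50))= 55/4332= 0.01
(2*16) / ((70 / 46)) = 21.03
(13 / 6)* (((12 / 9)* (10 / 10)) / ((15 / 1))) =26 / 135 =0.19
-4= -4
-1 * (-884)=884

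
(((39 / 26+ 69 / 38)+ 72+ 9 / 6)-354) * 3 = -31599 / 38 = -831.55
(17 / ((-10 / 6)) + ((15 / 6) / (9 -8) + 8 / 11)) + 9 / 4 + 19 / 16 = -3111 / 880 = -3.54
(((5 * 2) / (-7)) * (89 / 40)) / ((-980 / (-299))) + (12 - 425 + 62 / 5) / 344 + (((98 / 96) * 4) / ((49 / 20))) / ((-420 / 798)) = -18764233 / 3539760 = -5.30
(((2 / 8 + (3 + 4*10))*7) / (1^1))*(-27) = -32697 / 4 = -8174.25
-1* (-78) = 78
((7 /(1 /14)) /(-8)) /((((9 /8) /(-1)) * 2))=49 /9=5.44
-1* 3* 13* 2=-78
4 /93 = 0.04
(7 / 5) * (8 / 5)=2.24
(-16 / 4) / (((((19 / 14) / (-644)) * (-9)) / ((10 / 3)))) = -360640 / 513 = -703.00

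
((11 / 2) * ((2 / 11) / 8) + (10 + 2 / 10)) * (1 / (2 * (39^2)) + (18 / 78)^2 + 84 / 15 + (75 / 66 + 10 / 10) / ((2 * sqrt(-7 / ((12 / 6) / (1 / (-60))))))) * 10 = 2773 * sqrt(210) / 88 + 35514283 / 60840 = 1040.38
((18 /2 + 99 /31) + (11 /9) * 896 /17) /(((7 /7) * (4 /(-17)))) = -181685 /558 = -325.60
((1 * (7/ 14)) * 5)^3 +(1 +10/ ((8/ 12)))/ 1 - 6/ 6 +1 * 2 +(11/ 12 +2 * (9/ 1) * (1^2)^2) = 1237/ 24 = 51.54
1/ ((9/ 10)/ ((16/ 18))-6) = -80/ 399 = -0.20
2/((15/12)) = 8/5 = 1.60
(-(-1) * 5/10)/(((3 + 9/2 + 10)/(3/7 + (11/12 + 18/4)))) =491/2940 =0.17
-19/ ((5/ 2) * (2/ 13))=-247/ 5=-49.40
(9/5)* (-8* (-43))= 3096/5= 619.20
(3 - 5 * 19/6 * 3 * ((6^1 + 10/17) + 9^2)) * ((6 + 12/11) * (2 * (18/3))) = -66153204/187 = -353760.45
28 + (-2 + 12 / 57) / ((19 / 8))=9836 / 361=27.25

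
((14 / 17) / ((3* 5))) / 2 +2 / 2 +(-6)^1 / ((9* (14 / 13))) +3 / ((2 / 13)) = 23691 / 1190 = 19.91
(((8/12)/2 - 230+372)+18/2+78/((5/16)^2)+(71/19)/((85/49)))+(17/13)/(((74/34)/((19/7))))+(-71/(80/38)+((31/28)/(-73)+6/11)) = 920.64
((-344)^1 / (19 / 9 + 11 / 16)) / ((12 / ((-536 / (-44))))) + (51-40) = -504389 / 4433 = -113.78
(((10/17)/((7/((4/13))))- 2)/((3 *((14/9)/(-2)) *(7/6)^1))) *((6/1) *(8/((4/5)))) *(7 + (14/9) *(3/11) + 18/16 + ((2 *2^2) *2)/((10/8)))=774582966/833833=928.94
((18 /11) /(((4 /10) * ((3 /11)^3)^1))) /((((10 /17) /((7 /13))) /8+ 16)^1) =287980 /23043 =12.50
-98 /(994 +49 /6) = -84 /859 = -0.10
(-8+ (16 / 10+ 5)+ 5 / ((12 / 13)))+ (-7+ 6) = 181 / 60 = 3.02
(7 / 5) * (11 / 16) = 0.96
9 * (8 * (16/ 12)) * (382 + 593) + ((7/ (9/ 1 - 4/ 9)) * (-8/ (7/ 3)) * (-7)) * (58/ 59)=60758928/ 649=93619.30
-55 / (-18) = 55 / 18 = 3.06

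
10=10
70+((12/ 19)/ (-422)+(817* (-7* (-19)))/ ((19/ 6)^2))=43722148/ 4009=10906.00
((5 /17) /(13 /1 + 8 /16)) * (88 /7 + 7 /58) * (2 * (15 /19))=257650 /590121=0.44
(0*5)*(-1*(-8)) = 0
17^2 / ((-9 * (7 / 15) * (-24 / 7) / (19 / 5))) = 5491 / 72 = 76.26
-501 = -501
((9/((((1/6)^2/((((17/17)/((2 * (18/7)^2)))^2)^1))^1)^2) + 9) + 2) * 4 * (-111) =-6365731045/1259712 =-5053.32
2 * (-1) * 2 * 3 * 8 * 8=-768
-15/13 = -1.15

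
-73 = -73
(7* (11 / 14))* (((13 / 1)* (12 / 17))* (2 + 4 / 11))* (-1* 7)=-14196 / 17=-835.06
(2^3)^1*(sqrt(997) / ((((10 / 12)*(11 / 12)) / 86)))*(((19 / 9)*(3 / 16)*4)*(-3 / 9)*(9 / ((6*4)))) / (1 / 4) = -39216*sqrt(997) / 55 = -22513.77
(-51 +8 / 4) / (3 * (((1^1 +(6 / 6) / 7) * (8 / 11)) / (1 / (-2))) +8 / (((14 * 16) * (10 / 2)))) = 9.84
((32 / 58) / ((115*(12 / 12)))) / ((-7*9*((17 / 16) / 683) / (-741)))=36.27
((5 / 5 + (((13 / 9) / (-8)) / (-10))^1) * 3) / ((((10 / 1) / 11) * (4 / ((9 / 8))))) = 24189 / 25600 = 0.94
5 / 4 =1.25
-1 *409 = -409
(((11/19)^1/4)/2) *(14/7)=11/76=0.14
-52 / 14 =-26 / 7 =-3.71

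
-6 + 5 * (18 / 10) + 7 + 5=15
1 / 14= 0.07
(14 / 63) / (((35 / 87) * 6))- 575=-181096 / 315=-574.91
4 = 4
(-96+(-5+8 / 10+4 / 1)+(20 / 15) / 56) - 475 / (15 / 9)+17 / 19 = -1517323 / 3990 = -380.28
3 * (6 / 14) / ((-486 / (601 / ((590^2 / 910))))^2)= 427300783 / 31800802208400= 0.00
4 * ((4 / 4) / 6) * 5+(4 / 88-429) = -28091 / 66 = -425.62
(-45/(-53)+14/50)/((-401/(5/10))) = -748/531325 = -0.00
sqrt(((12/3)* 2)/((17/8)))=8* sqrt(17)/17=1.94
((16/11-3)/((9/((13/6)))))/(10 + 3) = -17/594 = -0.03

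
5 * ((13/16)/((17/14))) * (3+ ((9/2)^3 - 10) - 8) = 277095/1088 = 254.68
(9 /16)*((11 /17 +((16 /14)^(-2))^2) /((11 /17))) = 1.07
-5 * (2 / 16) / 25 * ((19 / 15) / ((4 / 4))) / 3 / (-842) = 19 / 1515600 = 0.00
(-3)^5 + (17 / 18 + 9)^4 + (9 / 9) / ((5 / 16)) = 5007262181 / 524880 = 9539.82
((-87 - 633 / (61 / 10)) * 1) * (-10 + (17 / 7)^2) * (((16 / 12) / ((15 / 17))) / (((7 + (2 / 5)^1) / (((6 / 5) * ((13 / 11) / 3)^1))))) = 459490824 / 6082615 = 75.54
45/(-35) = -9/7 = -1.29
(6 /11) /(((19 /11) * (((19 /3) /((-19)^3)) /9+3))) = 1539 /14620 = 0.11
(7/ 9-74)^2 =434281/ 81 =5361.49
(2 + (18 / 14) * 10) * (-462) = -6864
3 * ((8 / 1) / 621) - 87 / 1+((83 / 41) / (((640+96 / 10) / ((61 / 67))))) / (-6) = -321220807247 / 3693813984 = -86.96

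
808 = 808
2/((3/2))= 4/3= 1.33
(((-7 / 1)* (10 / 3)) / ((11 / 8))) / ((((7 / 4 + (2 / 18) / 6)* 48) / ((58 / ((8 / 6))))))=-18270 / 2101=-8.70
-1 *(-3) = 3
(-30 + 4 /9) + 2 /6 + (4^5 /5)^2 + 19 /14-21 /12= 264054577 /6300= 41913.42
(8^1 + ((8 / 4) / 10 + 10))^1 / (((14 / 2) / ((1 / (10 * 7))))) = 13 / 350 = 0.04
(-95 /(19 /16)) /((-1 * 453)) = 80 /453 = 0.18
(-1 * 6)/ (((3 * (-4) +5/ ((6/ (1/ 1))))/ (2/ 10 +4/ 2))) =396/ 335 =1.18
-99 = -99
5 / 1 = 5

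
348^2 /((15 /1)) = 40368 /5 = 8073.60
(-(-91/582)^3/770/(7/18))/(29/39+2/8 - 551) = -199927/8613908168030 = -0.00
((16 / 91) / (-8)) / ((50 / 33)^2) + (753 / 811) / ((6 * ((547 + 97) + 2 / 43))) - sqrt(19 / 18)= -sqrt(38) / 6 - 23844907351 / 2554806117500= -1.04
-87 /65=-1.34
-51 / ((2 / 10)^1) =-255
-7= -7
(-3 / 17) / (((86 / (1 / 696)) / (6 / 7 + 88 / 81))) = -0.00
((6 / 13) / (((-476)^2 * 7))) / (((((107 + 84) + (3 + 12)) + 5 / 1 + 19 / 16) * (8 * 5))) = 3 / 87499402900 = 0.00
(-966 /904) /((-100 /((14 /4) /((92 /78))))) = 5733 /180800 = 0.03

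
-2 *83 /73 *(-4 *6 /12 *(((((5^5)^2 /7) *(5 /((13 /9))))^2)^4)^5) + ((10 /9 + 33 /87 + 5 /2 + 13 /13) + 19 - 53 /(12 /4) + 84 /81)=2706650165536259806444581924673651047720223890662596344699314665978011539070944252821935358000995852616323001951120395540506599174569603039156066454404913557252320178102292106986093098949062883243794196551675254689735839322851229354325881961515276783600347241789926752619040735582427065616882401644539132934653530623493110691347798040436125176195560071 /262887726568544426934528290754837976416825887409942140681131381643355081299191943118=10295840741087383183853500000000000000000000000000000000000000000000000000000000000000000000000000000000000000000000000000000000000000000000000000000000000000000000000000000000000000000000000000000000000000000000000000000000000000000000000000000000000000000000000000000.00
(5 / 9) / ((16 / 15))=25 / 48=0.52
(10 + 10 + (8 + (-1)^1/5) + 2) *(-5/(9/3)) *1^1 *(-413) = 61537/3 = 20512.33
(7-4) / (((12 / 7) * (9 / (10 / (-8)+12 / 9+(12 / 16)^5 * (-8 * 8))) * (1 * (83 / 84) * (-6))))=35525 / 71712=0.50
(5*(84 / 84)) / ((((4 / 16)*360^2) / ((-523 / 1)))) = -523 / 6480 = -0.08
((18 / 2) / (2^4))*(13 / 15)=39 / 80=0.49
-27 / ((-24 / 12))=27 / 2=13.50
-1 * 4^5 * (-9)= 9216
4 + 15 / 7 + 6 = 85 / 7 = 12.14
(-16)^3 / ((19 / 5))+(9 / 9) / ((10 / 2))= -102381 / 95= -1077.69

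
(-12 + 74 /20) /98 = -83 /980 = -0.08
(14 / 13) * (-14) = -15.08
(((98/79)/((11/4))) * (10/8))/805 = 14/19987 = 0.00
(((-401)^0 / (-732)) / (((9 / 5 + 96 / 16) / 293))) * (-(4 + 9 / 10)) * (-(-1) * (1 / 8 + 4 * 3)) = 1392629 / 456768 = 3.05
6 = 6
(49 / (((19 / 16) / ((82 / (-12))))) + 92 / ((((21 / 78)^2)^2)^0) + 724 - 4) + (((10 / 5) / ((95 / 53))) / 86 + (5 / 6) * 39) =562.55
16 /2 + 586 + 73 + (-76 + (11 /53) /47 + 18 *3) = 645.00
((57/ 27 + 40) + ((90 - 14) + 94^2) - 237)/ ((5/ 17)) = 1333718/ 45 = 29638.18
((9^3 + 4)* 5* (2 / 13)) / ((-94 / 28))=-102620 / 611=-167.95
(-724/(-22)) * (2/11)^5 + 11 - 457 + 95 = -621806327/1771561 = -350.99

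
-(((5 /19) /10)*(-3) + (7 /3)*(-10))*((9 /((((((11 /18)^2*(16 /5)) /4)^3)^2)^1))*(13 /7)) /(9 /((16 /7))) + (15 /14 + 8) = 816674480133815944411 /5843753637454502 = 139751.70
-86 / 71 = -1.21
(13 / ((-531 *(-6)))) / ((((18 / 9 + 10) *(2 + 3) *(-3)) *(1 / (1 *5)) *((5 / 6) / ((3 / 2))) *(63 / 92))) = -299 / 1003590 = -0.00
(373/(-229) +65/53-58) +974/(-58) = -26466789/351973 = -75.20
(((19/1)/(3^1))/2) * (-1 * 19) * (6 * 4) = -1444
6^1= 6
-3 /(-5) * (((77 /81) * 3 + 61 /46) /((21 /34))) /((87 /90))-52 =-2008666 /42021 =-47.80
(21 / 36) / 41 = 7 / 492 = 0.01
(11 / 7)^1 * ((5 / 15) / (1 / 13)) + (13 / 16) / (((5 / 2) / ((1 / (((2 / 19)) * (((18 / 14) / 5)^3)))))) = 15382159 / 81648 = 188.40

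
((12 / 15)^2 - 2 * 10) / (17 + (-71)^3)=242 / 4473675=0.00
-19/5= -3.80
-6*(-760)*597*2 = 5444640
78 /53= 1.47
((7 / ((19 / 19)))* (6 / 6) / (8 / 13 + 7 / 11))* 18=18018 / 179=100.66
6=6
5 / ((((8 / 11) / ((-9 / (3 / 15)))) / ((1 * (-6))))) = 7425 / 4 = 1856.25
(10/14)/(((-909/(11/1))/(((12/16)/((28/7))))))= -55/33936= -0.00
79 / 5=15.80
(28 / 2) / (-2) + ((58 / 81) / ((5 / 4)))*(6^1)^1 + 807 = 108464 / 135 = 803.44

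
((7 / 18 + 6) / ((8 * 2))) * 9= 3.59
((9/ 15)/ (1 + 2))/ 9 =1/ 45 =0.02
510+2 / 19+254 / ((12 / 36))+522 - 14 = 1780.11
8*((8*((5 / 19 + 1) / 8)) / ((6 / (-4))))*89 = -11392 / 19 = -599.58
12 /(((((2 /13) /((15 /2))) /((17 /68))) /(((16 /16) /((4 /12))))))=1755 /4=438.75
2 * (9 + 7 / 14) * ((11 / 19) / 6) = 11 / 6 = 1.83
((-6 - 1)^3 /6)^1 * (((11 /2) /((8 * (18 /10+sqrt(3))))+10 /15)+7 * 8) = -2035705 /576+94325 * sqrt(3) /576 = -3250.57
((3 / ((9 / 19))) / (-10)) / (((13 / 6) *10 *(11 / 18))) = -171 / 3575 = -0.05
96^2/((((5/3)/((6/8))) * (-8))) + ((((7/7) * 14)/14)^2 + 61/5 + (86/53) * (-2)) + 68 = -116718/265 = -440.45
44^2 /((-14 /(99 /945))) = -10648 /735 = -14.49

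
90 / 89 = 1.01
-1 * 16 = -16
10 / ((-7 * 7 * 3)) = -10 / 147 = -0.07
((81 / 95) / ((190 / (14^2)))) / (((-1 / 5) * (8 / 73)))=-289737 / 7220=-40.13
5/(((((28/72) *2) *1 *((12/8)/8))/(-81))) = -19440/7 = -2777.14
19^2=361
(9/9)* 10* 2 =20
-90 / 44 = -45 / 22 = -2.05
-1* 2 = -2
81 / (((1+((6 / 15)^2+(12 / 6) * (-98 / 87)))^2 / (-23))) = -8813154375 / 5650129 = -1559.81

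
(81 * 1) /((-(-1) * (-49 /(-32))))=2592 /49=52.90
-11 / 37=-0.30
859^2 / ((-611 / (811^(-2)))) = -737881 / 401867531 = -0.00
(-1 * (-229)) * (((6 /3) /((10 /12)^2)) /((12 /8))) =10992 /25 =439.68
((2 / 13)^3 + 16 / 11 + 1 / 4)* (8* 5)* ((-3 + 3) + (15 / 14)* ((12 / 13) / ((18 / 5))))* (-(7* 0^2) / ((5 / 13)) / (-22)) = 0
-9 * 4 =-36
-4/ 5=-0.80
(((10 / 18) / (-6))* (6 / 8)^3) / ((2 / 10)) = -25 / 128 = -0.20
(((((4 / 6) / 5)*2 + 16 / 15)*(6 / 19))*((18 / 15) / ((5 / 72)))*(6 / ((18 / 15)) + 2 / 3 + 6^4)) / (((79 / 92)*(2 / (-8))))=-331094016 / 7505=-44116.46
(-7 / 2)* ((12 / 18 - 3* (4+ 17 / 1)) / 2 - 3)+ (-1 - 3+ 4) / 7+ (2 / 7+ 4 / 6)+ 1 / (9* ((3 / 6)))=30431 / 252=120.76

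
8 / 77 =0.10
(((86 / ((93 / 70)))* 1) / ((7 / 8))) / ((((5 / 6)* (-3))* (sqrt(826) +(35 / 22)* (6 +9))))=1513600 / 549847 - 1331968* sqrt(826) / 11546787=-0.56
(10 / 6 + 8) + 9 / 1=56 / 3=18.67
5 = 5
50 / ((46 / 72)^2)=64800 / 529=122.50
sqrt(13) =3.61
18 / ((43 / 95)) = 1710 / 43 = 39.77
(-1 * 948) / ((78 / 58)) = -9164 / 13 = -704.92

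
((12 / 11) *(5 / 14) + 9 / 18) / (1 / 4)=274 / 77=3.56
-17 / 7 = -2.43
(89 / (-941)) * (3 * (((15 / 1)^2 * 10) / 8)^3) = -380162109375 / 60224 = -6312468.61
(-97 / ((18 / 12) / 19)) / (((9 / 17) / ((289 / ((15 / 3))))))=-18109318 / 135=-134143.10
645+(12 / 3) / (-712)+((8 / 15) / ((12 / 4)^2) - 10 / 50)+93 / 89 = 15520943 / 24030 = 645.90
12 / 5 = 2.40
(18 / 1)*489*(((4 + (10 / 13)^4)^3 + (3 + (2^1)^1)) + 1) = 18111786540761603340 / 23298085122481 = 777393.78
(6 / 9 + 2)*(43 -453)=-3280 / 3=-1093.33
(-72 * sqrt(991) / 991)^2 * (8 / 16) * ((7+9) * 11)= 456192 / 991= 460.34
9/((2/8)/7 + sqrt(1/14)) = -252/55 + 504 * sqrt(14)/55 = 29.71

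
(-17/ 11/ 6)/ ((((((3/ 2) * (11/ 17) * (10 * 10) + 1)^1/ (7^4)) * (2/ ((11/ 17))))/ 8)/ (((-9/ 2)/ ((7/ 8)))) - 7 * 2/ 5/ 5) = 0.46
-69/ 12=-23/ 4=-5.75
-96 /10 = -48 /5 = -9.60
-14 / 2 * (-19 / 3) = 133 / 3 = 44.33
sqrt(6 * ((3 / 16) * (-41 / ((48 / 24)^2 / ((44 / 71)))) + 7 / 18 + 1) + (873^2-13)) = sqrt(553223914662) / 852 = 872.99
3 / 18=1 / 6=0.17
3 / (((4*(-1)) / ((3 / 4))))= -0.56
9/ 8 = 1.12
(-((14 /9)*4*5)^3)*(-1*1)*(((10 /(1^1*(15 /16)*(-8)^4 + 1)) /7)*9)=100.80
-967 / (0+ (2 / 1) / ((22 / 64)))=-10637 / 64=-166.20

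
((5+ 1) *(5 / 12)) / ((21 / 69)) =115 / 14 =8.21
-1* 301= -301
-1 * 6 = -6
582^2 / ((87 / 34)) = 3838872 / 29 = 132374.90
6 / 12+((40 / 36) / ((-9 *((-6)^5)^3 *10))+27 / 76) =618880985948179 / 723614691262464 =0.86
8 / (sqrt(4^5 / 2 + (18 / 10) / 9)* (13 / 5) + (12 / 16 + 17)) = -284000 / 6294819 + 8320* sqrt(12805) / 6294819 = 0.10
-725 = -725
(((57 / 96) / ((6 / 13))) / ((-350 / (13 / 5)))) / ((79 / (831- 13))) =-1313299 / 13272000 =-0.10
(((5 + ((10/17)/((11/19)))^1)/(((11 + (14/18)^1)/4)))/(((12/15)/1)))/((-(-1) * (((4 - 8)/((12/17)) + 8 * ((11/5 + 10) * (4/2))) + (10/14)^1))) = 5315625/395964272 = 0.01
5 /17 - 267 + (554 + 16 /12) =14720 /51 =288.63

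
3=3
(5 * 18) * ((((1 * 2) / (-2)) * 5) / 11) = -450 / 11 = -40.91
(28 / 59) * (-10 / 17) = -280 / 1003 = -0.28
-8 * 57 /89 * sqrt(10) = -456 * sqrt(10) /89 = -16.20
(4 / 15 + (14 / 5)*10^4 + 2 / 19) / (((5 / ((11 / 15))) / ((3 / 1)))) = 87781166 / 7125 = 12320.16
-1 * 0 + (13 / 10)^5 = 371293 / 100000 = 3.71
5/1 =5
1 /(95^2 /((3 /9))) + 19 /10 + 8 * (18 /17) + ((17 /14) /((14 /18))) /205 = 9596681263 /924692475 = 10.38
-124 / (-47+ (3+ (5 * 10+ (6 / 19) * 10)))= -1178 / 87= -13.54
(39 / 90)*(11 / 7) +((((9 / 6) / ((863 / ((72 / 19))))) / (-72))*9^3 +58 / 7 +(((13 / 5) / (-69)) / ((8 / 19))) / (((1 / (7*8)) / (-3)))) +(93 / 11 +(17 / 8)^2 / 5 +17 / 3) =38.96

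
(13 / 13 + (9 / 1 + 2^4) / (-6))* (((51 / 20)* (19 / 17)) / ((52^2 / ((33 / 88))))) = -1083 / 865280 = -0.00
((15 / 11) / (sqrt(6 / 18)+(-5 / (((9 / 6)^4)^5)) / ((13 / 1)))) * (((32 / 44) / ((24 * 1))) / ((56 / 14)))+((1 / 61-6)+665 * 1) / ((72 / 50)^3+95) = 3424409104301034945615 * sqrt(3) / 331482787992249486645932+52053184295468469261807504043800 / 7739533971834066287782370717353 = 6.74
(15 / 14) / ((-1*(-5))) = 3 / 14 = 0.21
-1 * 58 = -58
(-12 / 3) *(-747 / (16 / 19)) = 14193 / 4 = 3548.25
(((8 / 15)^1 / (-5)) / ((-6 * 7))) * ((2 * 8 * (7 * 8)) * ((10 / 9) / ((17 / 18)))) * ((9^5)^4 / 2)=1383272158897143899136 / 85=16273790104672281166.31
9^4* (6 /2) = 19683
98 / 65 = 1.51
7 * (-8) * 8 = -448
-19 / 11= -1.73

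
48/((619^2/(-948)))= -45504/383161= -0.12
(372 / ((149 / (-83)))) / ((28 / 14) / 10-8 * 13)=51460 / 25777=2.00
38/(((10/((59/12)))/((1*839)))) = 940519/60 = 15675.32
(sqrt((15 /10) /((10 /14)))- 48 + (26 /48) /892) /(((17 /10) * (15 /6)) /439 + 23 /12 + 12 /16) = -19613203 /1093592 + 2634 * sqrt(210) /70495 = -17.39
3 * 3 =9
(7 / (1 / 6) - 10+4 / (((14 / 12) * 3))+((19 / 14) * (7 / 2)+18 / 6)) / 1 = 1145 / 28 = 40.89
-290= -290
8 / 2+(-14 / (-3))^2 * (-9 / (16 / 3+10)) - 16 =-570 / 23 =-24.78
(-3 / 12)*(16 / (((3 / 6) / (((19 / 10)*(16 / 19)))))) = -64 / 5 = -12.80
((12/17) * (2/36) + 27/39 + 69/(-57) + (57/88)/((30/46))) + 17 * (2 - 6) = -374052311/5542680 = -67.49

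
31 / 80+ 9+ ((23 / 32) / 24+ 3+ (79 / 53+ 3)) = 3441119 / 203520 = 16.91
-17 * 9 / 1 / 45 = -17 / 5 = -3.40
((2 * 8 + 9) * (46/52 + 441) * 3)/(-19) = -861675/494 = -1744.28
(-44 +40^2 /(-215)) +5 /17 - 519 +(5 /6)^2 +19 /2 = -14735731 /26316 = -559.95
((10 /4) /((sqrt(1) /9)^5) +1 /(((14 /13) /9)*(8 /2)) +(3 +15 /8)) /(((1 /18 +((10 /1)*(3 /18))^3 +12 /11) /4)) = 102234.80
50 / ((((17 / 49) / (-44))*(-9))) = 107800 / 153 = 704.58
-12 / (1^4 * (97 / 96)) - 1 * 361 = -372.88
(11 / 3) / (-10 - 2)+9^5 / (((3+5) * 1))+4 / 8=531455 / 72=7381.32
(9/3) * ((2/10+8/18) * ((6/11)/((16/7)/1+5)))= 0.14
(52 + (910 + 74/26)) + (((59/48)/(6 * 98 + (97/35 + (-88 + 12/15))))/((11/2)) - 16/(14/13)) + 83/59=4753547963797/4996391400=951.40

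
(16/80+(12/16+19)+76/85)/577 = 7087/196180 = 0.04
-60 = -60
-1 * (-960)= 960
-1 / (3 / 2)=-0.67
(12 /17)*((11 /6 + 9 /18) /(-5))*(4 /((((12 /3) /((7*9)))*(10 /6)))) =-5292 /425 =-12.45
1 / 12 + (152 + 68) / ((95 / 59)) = 31171 / 228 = 136.71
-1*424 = -424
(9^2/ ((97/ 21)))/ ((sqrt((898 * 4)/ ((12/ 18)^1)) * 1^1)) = 567 * sqrt(1347)/ 87106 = 0.24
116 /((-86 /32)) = -1856 /43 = -43.16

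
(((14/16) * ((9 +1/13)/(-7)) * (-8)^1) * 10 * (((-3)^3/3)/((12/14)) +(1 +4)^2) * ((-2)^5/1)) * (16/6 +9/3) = -9307840/39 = -238662.56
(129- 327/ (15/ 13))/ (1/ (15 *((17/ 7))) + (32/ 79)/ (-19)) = -59097372/ 2347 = -25179.96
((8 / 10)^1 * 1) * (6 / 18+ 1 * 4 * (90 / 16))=274 / 15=18.27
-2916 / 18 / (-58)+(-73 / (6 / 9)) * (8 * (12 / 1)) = -304767 / 29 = -10509.21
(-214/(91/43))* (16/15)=-147232/1365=-107.86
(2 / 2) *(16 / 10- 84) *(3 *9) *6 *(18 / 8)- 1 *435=-152349 / 5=-30469.80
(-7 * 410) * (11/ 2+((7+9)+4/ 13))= -813645/ 13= -62588.08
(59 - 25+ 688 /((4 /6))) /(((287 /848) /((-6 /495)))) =-44096 /1155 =-38.18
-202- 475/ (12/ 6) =-879/ 2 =-439.50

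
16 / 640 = 1 / 40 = 0.02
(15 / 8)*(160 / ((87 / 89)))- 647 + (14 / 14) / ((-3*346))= -10237823 / 30102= -340.10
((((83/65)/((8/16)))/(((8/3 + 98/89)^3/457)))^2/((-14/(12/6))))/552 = -173754034833752019861003/1410166746654684628355200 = -0.12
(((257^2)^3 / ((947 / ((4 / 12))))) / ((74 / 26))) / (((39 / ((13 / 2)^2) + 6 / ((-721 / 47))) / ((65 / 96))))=2282096820833330475065 / 50314882752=45356298097.36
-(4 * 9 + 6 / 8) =-147 / 4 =-36.75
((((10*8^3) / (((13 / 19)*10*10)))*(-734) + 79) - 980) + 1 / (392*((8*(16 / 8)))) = -22759463487 / 407680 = -55826.78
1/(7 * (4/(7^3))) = 49/4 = 12.25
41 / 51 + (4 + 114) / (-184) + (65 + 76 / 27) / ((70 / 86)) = 123378757 / 1477980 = 83.48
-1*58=-58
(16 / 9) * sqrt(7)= 4.70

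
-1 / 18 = -0.06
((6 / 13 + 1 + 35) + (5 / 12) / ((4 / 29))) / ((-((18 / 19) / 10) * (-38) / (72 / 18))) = 123185 / 2808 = 43.87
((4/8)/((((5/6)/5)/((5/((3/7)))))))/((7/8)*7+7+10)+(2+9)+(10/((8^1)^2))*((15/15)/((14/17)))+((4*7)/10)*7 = 2677293/82880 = 32.30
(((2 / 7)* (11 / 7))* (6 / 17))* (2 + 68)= 1320 / 119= 11.09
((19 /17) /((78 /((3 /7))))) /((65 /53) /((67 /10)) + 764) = 67469 /8395921716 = 0.00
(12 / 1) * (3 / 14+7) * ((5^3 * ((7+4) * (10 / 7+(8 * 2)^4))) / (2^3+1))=127421145500 / 147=866810513.61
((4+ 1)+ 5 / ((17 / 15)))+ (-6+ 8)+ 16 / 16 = 211 / 17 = 12.41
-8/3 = -2.67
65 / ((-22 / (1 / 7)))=-65 / 154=-0.42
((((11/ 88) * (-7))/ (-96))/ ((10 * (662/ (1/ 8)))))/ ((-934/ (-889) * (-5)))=-6223/ 189944217600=-0.00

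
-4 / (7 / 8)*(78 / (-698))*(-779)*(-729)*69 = 48902229792 / 2443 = 20017286.04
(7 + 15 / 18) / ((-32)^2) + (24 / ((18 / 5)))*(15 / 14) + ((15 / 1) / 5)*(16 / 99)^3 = 33213729275 / 4636735488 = 7.16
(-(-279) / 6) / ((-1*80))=-93 / 160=-0.58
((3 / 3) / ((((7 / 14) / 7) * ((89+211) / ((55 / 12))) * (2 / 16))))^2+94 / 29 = 362291 / 58725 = 6.17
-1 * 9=-9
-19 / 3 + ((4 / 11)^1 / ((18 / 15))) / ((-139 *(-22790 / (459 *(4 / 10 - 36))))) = -331117847 / 52268865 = -6.33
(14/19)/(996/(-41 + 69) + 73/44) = 4312/217873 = 0.02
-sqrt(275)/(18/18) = -5 *sqrt(11) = -16.58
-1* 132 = -132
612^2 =374544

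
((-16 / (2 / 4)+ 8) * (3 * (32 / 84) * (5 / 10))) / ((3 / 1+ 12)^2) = -32 / 525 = -0.06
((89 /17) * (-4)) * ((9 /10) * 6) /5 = -9612 /425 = -22.62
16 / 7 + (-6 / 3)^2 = 44 / 7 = 6.29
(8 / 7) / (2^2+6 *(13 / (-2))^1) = -8 / 245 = -0.03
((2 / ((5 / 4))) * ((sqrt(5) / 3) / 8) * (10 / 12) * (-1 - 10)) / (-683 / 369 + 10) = -451 * sqrt(5) / 6014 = -0.17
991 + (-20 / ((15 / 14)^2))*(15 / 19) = 55703 / 57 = 977.25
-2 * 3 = -6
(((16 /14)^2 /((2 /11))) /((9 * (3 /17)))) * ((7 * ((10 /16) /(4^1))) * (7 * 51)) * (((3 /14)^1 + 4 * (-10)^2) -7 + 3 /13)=379397755 /546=694867.68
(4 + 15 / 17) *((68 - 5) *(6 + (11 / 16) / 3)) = 521157 / 272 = 1916.02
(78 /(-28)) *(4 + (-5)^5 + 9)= 60684 /7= 8669.14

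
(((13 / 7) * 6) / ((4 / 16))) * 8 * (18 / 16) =2808 / 7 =401.14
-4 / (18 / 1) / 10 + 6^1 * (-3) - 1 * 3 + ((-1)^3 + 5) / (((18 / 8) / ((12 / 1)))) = 0.31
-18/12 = -3/2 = -1.50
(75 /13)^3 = 421875 /2197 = 192.02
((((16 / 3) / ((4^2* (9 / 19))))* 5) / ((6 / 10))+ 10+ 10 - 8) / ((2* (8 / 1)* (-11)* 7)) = -1447 / 99792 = -0.01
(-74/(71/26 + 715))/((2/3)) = -2886/18661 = -0.15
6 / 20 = 3 / 10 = 0.30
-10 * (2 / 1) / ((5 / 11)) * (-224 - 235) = 20196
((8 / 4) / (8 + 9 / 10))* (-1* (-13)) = 260 / 89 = 2.92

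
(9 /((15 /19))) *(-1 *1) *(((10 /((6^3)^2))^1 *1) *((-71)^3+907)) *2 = 1744.62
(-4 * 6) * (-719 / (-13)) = -17256 / 13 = -1327.38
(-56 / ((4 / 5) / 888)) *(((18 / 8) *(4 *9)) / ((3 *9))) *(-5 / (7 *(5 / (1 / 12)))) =2220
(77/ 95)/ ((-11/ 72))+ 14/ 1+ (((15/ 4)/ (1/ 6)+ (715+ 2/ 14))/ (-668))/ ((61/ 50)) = 211078311/ 27097420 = 7.79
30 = 30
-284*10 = -2840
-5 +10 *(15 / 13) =6.54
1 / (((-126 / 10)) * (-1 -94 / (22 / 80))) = 55 / 237573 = 0.00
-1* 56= -56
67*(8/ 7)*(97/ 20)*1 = 12998/ 35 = 371.37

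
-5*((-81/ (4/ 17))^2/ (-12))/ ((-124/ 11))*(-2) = 34762365/ 3968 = 8760.68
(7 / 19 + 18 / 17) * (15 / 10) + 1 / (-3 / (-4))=6733 / 1938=3.47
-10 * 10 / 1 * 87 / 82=-4350 / 41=-106.10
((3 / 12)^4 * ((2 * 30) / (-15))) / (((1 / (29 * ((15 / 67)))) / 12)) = -1305 / 1072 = -1.22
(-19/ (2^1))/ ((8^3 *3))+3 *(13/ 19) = 119447/ 58368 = 2.05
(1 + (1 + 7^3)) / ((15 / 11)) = 253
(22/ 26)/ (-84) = -11/ 1092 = -0.01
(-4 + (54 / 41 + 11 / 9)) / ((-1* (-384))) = -539 / 141696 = -0.00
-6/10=-0.60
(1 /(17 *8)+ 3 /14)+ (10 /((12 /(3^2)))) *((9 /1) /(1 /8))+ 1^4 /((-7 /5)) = 73373 /136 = 539.51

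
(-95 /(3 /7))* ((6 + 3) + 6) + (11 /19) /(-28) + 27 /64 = -28298985 /8512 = -3324.60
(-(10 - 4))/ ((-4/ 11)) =33/ 2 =16.50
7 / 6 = 1.17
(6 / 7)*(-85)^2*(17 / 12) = 122825 / 14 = 8773.21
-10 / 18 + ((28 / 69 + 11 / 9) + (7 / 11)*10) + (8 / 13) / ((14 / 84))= 109804 / 9867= 11.13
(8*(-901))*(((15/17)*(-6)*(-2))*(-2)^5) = 2442240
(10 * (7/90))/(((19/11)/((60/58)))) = 770/1653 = 0.47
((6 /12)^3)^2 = 1 /64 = 0.02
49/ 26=1.88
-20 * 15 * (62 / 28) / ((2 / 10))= -23250 / 7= -3321.43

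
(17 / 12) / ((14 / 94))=799 / 84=9.51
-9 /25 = -0.36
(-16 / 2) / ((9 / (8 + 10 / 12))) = -7.85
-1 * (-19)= 19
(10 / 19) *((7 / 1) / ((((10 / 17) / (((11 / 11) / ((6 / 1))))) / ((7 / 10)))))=833 / 1140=0.73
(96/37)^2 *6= 55296/1369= 40.39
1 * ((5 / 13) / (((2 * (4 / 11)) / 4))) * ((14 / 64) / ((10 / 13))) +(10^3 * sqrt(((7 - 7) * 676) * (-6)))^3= 0.60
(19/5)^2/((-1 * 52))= -361/1300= -0.28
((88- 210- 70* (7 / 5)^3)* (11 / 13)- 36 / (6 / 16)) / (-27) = 9044 / 675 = 13.40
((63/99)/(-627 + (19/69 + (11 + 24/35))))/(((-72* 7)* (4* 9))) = 805/14116471776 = 0.00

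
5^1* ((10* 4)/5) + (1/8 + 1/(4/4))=329/8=41.12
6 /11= 0.55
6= 6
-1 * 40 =-40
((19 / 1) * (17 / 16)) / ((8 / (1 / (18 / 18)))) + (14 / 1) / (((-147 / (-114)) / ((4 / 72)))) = 25213 / 8064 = 3.13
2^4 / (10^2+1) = 16 / 101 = 0.16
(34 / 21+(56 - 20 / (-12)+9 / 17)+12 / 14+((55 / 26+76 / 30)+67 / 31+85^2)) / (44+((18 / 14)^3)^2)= 176335130943839 / 1173164623410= 150.31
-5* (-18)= 90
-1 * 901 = -901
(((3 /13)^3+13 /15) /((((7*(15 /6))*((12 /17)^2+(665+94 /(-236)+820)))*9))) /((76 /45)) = 70557038 /31711037761455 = 0.00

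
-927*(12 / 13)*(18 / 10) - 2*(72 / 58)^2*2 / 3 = -84309876 / 54665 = -1542.30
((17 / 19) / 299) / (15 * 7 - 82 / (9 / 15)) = -51 / 539695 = -0.00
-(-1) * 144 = 144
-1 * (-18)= 18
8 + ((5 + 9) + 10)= 32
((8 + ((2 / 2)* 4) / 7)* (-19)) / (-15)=76 / 7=10.86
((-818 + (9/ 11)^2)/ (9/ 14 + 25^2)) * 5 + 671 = 704229179/ 1059839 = 664.47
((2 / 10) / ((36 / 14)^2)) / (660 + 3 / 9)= 7 / 152820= 0.00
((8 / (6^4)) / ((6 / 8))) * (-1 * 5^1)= -10 / 243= -0.04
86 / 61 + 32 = 2038 / 61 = 33.41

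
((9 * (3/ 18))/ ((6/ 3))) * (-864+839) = -75/ 4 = -18.75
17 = 17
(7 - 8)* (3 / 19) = -3 / 19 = -0.16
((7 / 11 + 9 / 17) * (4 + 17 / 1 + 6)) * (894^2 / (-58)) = -2352151548 / 5423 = -433736.22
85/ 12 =7.08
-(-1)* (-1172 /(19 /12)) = -14064 /19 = -740.21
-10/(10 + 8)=-5/9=-0.56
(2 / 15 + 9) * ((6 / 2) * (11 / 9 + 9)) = 12604 / 45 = 280.09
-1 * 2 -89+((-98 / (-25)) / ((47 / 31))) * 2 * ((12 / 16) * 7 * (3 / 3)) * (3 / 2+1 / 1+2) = 73241 / 2350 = 31.17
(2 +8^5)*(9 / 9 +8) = 294930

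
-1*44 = -44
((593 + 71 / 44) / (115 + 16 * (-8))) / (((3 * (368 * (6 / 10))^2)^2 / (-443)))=89430625 / 94412568526848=0.00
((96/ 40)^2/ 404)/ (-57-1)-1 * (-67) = 4906057/ 73225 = 67.00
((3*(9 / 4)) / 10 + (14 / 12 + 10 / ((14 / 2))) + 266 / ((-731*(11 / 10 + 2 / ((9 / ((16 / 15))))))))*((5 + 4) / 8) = 104933649 / 31111360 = 3.37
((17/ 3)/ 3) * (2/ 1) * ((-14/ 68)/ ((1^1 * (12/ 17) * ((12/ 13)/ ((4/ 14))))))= -221/ 648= -0.34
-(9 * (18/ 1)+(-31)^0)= -163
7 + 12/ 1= 19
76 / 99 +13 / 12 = 733 / 396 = 1.85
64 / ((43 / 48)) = 3072 / 43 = 71.44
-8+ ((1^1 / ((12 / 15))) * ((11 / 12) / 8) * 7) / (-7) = -3127 / 384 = -8.14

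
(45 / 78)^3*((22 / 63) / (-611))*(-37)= 152625 / 37586276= 0.00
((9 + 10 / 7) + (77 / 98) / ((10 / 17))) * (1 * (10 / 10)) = 1647 / 140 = 11.76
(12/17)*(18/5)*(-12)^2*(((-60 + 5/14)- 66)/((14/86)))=-1176306624/4165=-282426.56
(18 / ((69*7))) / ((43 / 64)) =384 / 6923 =0.06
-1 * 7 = -7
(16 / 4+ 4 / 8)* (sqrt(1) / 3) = 3 / 2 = 1.50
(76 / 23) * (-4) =-304 / 23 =-13.22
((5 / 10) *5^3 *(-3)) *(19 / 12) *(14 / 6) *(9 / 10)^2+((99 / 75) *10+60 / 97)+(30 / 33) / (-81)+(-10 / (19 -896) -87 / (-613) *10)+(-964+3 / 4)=-11218871324584141 / 7434118660320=-1509.11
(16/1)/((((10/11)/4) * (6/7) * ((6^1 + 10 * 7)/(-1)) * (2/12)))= -616/95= -6.48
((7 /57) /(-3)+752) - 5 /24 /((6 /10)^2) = 3083665 /4104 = 751.38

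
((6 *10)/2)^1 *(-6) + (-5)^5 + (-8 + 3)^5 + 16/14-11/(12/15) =-180393/28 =-6442.61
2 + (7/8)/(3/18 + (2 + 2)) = 2.21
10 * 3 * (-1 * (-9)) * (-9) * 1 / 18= -135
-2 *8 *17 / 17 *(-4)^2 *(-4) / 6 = 512 / 3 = 170.67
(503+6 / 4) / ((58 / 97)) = 97873 / 116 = 843.73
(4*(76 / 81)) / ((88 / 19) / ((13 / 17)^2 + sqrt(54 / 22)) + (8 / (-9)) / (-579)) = 4286127944124262 / 9059523799695639 + 667119984004386*sqrt(33) / 3019841266565213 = 1.74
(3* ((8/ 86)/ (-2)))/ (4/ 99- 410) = 297/ 872599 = 0.00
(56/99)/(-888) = -7/10989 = -0.00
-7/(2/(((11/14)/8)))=-11/32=-0.34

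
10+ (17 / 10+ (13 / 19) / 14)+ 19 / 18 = 153269 / 11970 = 12.80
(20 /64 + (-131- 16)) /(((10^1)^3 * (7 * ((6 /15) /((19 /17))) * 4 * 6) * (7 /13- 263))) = 579709 /62365900800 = 0.00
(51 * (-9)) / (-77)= 459 / 77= 5.96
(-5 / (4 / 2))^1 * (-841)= 2102.50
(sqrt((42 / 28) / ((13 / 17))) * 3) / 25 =3 * sqrt(1326) / 650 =0.17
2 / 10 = 1 / 5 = 0.20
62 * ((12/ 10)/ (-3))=-124/ 5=-24.80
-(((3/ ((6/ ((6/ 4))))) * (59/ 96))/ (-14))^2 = -3481/ 3211264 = -0.00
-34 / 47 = -0.72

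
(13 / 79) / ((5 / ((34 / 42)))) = 221 / 8295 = 0.03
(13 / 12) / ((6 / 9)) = 13 / 8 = 1.62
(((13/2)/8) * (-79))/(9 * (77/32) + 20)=-2054/1333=-1.54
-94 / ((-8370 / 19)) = 893 / 4185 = 0.21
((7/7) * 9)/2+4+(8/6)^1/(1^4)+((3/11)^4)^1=864305/87846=9.84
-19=-19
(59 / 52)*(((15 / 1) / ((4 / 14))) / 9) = 2065 / 312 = 6.62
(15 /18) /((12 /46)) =115 /36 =3.19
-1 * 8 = -8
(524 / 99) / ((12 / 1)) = 131 / 297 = 0.44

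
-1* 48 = -48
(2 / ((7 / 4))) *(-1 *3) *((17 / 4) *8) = -816 / 7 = -116.57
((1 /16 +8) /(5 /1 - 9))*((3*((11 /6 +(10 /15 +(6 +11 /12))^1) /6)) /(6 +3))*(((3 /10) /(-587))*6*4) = 4859 /375680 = 0.01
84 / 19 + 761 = 765.42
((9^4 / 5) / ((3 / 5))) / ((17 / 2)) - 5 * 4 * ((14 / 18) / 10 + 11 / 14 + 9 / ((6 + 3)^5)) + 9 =194425565 / 780759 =249.02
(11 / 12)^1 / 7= 11 / 84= 0.13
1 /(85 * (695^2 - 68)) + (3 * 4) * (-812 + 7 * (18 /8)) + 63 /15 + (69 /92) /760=-238380472350793 /24959217760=-9550.80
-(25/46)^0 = -1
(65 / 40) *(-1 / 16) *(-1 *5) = 65 / 128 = 0.51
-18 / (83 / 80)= -1440 / 83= -17.35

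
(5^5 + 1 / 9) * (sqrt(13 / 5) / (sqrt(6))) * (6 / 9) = 1371.47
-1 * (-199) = 199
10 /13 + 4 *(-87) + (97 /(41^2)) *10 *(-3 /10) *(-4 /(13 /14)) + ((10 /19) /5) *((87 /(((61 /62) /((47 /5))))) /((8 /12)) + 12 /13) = -27245530228 /126638135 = -215.14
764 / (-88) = -191 / 22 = -8.68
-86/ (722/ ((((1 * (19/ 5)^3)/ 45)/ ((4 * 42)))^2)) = -5603803/ 893025000000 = -0.00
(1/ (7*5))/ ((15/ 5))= 1/ 105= 0.01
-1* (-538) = 538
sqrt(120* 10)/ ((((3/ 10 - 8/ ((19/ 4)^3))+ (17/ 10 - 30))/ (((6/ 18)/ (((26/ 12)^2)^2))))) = -0.02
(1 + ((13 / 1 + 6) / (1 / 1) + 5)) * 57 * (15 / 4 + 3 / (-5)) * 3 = 53865 / 4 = 13466.25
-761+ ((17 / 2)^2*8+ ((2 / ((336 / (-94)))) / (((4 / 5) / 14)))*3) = -1699 / 8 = -212.38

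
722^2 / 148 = 130321 / 37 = 3522.19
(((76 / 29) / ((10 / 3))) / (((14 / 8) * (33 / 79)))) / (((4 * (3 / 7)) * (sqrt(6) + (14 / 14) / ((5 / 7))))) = -21014 / 96657 + 15010 * sqrt(6) / 96657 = 0.16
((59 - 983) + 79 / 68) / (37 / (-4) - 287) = 62753 / 20145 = 3.12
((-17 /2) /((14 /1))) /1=-17 /28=-0.61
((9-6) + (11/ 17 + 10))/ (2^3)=29/ 17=1.71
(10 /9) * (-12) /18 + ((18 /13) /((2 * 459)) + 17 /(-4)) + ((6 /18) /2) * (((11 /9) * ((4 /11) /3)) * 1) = -4.96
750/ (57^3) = 250/ 61731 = 0.00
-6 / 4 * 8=-12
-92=-92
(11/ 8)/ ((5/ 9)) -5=-101/ 40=-2.52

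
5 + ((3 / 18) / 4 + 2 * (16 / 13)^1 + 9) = 5149 / 312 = 16.50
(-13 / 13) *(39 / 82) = -39 / 82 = -0.48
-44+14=-30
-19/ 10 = -1.90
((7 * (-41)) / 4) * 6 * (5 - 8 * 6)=18511.50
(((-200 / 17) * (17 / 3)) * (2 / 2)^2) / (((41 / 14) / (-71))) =198800 / 123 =1616.26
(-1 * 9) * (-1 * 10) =90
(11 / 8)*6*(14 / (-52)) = -231 / 104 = -2.22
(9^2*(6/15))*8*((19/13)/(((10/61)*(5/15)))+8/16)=2295216/325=7062.20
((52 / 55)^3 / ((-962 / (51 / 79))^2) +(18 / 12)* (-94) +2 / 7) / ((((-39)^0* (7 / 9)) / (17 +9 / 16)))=-3541039390425839751 / 1114453010902000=-3177.38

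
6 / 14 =3 / 7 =0.43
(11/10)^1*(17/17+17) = 99/5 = 19.80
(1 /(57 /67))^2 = 4489 /3249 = 1.38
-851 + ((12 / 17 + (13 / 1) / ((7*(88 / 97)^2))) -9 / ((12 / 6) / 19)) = -860288579 / 921536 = -933.54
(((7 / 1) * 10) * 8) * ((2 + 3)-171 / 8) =-9170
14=14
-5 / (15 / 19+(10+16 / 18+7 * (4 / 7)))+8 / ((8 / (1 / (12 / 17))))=35317 / 32172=1.10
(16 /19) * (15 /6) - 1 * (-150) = 2890 /19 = 152.11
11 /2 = 5.50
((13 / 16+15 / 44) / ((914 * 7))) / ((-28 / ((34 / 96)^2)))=-8381 / 10377658368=-0.00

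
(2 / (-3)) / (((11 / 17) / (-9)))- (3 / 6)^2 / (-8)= 3275 / 352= 9.30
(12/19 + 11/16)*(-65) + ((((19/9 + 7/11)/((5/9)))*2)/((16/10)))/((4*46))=-6591861/76912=-85.71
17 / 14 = 1.21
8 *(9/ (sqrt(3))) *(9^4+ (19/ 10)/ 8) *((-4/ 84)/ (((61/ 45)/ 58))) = -136998639 *sqrt(3)/ 427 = -555711.01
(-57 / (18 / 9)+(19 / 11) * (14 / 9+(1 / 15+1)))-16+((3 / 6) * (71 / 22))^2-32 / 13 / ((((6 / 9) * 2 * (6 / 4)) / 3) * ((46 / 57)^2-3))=-309359205569 / 8642565360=-35.79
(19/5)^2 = 361/25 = 14.44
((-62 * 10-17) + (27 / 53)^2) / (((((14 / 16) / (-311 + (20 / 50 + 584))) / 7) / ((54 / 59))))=-1056249360576 / 828655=-1274655.15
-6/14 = -3/7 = -0.43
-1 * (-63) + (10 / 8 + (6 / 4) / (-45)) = 3853 / 60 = 64.22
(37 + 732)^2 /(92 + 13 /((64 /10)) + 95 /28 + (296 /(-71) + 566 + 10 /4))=9405005344 /10524553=893.63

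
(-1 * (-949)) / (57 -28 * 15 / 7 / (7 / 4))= 41.78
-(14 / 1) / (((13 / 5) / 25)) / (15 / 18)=-2100 / 13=-161.54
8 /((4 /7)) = 14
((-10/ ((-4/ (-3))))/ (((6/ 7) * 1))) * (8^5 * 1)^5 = -330565653800875164958720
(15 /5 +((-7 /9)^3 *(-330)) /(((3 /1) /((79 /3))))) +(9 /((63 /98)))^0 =2989418 /2187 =1366.90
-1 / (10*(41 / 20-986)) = 2 / 19679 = 0.00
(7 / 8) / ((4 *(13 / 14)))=49 / 208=0.24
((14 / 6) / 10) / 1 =7 / 30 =0.23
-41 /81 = -0.51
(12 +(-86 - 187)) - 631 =-892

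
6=6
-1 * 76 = -76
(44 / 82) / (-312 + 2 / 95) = -1045 / 607579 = -0.00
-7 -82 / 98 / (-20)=-6819 / 980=-6.96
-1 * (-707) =707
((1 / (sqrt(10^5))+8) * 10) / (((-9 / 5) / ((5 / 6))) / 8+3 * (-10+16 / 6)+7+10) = -8000 / 527 - sqrt(10) / 527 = -15.19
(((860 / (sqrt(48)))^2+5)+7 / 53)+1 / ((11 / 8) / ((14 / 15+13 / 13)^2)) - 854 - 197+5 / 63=4396847921 / 306075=14365.26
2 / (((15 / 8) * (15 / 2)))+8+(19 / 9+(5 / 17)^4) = 64274524 / 6264075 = 10.26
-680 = -680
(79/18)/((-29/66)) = -869/87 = -9.99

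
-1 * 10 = -10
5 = 5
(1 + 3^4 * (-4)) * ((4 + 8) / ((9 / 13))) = -16796 / 3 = -5598.67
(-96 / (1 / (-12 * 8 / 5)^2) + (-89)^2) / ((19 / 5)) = -686711 / 95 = -7228.54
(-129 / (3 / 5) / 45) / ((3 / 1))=-43 / 27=-1.59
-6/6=-1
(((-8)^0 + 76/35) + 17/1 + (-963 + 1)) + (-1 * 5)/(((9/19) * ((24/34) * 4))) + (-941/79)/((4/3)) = -1140131807/1194480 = -954.50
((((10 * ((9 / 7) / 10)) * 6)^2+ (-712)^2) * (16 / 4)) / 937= 99372688 / 45913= 2164.37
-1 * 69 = -69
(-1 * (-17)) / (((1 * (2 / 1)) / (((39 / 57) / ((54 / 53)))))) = 11713 / 2052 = 5.71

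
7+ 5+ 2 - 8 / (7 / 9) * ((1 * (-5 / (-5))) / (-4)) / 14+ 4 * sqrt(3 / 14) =2 * sqrt(42) / 7+ 695 / 49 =16.04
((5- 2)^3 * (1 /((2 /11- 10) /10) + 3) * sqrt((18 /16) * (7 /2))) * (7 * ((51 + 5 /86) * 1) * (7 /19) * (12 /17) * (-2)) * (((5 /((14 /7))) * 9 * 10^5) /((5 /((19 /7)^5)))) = -123989996045925000 * sqrt(7) /250733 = -1308350694154.34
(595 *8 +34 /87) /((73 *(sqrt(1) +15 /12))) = 1656616 /57159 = 28.98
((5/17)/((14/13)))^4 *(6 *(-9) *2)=-481966875/802135684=-0.60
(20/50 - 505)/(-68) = 2523/340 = 7.42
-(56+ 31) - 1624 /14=-203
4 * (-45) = -180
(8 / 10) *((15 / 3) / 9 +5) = 40 / 9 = 4.44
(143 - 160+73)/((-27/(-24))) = 448/9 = 49.78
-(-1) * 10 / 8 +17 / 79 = 463 / 316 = 1.47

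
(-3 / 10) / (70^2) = -3 / 49000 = -0.00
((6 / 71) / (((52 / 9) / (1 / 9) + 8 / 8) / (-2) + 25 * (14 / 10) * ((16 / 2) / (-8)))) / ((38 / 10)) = -20 / 55309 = -0.00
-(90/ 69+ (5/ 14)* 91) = -33.80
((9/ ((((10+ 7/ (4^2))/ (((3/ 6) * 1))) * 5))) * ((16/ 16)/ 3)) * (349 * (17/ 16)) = 17799/ 1670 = 10.66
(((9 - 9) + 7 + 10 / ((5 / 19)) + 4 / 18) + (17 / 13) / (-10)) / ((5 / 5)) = 52757 / 1170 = 45.09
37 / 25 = 1.48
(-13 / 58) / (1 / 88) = -572 / 29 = -19.72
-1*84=-84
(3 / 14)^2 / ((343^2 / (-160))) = -360 / 5764801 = -0.00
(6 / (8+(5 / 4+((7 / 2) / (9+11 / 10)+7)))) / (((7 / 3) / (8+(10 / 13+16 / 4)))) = 134128 / 67795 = 1.98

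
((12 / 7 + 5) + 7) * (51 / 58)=2448 / 203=12.06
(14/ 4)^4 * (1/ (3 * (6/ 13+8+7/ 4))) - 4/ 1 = 5725/ 6372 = 0.90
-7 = -7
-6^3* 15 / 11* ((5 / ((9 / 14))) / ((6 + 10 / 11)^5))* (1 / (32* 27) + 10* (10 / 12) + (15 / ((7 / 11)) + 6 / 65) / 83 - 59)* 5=601693924946675 / 16414991284224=36.66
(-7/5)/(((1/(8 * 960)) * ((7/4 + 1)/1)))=-43008/11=-3909.82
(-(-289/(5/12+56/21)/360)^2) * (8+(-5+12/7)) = -918731/2874900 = -0.32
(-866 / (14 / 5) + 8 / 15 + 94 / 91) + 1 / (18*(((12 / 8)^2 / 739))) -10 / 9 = -10709459 / 36855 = -290.58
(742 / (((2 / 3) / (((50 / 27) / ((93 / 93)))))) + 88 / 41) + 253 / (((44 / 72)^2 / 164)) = 459339994 / 4059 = 113165.80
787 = 787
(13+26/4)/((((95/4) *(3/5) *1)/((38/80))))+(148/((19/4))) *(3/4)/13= 12091/4940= 2.45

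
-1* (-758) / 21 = 758 / 21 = 36.10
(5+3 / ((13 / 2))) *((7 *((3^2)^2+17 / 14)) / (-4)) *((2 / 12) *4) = -81721 / 156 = -523.85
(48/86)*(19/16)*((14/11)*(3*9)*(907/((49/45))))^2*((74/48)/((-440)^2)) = 34149350363103/7897238272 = 4324.21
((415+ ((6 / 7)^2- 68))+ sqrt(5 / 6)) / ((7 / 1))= sqrt(30) / 42+ 17039 / 343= 49.81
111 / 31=3.58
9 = 9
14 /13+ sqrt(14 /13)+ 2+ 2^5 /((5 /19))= sqrt(182) /13+ 8104 /65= 125.71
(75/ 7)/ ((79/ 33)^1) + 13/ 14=5.40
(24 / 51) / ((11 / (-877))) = -37.52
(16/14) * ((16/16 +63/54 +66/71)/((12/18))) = 2638/497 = 5.31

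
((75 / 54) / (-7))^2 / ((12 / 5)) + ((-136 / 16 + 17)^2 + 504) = 576.27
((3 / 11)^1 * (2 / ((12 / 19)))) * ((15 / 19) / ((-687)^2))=5 / 3461106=0.00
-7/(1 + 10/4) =-2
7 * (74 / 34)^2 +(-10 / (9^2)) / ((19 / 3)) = 4913189 / 148257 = 33.14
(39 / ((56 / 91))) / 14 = 507 / 112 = 4.53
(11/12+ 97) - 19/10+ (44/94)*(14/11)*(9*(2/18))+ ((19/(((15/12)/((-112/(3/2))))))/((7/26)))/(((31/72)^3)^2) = -1655870363945485057/2502760380420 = -661617.62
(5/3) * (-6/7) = -10/7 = -1.43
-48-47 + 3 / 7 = -662 / 7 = -94.57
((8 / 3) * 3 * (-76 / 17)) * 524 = -318592 / 17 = -18740.71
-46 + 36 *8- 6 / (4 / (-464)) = 938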